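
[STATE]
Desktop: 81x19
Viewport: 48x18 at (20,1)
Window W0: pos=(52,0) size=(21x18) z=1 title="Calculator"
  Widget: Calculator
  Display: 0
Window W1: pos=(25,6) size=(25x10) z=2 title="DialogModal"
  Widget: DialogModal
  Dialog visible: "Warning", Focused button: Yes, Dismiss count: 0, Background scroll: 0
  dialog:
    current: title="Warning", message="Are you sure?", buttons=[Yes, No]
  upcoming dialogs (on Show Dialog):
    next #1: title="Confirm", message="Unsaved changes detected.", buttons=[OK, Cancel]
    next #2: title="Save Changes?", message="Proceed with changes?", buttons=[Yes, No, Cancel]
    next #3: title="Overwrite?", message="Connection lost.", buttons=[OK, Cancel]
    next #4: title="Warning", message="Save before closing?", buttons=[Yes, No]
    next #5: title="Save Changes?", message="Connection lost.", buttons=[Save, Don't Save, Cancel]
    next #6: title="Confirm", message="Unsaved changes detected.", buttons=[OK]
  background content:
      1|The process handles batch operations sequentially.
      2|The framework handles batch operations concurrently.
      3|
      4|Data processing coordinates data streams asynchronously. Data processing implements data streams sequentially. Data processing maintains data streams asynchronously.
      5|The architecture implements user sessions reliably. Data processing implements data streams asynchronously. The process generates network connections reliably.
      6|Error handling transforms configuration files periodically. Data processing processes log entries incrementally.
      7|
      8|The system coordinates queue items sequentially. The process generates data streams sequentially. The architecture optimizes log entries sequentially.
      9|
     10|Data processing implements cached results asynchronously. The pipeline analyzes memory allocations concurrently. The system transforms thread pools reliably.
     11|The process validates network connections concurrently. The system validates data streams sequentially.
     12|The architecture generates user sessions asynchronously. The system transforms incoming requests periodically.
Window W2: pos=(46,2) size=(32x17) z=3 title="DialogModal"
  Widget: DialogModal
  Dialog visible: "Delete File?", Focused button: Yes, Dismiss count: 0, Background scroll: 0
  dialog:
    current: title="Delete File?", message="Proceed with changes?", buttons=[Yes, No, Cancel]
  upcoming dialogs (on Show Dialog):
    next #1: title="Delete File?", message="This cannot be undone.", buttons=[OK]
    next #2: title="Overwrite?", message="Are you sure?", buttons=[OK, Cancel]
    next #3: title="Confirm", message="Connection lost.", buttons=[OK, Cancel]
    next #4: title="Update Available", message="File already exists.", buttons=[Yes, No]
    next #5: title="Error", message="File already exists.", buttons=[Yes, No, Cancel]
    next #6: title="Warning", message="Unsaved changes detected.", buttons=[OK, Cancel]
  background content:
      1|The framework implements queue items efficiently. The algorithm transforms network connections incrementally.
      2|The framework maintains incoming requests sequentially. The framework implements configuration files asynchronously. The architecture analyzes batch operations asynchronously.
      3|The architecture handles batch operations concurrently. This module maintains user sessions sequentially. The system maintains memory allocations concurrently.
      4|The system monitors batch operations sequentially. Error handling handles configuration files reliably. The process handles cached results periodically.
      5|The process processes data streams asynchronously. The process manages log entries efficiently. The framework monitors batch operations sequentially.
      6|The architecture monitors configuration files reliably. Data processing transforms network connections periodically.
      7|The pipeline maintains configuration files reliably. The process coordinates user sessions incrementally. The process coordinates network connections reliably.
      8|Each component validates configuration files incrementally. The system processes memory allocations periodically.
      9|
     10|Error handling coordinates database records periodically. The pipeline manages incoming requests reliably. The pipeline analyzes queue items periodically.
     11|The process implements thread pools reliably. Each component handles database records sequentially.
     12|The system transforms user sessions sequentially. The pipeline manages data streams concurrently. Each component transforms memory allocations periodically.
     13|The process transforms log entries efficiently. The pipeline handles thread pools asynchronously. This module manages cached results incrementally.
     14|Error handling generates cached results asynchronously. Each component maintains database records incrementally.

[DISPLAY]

                                ┃ Calculator    
                          ┏━━━━━━━━━━━━━━━━━━━━━
                          ┃ DialogModal         
                          ┠─────────────────────
                          ┃The framework impleme
     ┏━━━━━━━━━━━━━━━━━━━━┃The framework maintai
     ┃ DialogModal        ┃The architecture hand
     ┠────────────────────┃The system monitors b
     ┃The┌───────────────┐┃Th┌──────────────────
     ┃The│    Warning    │┃Th│      Delete File?
     ┃   │ Are you sure? │┃Th│ Proceed with chan
     ┃Dat│   [Yes]  No   │┃Ea│  [Yes]  No   Canc
     ┃The└───────────────┘┃  └──────────────────
     ┃Error handling trans┃Error handling coordi
     ┗━━━━━━━━━━━━━━━━━━━━┃The process implement
                          ┃The system transforms
                          ┃The process transform
                          ┗━━━━━━━━━━━━━━━━━━━━━


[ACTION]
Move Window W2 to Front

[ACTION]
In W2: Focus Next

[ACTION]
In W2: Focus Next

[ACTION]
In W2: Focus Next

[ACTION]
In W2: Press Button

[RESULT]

                                ┃ Calculator    
                          ┏━━━━━━━━━━━━━━━━━━━━━
                          ┃ DialogModal         
                          ┠─────────────────────
                          ┃The framework impleme
     ┏━━━━━━━━━━━━━━━━━━━━┃The framework maintai
     ┃ DialogModal        ┃The architecture hand
     ┠────────────────────┃The system monitors b
     ┃The┌───────────────┐┃The process processes
     ┃The│    Warning    │┃The architecture moni
     ┃   │ Are you sure? │┃The pipeline maintain
     ┃Dat│   [Yes]  No   │┃Each component valida
     ┃The└───────────────┘┃                     
     ┃Error handling trans┃Error handling coordi
     ┗━━━━━━━━━━━━━━━━━━━━┃The process implement
                          ┃The system transforms
                          ┃The process transform
                          ┗━━━━━━━━━━━━━━━━━━━━━


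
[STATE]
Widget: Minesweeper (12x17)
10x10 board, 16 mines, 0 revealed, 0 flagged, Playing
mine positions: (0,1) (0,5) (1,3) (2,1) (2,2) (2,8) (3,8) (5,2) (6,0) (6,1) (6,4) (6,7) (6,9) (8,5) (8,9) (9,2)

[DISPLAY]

■■■■■■■■■■  
■■■■■■■■■■  
■■■■■■■■■■  
■■■■■■■■■■  
■■■■■■■■■■  
■■■■■■■■■■  
■■■■■■■■■■  
■■■■■■■■■■  
■■■■■■■■■■  
■■■■■■■■■■  
            
            
            
            
            
            
            


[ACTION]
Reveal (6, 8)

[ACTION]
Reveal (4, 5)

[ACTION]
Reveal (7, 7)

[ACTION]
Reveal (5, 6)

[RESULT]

■■■■■■■■■■  
■■■■2111■■  
■■■21  2■■  
■■■1   2■■  
■■■1   1■■  
■■■21111■■  
■■■■■■■■2■  
■■■■■■■1■■  
■■■■■■■■■■  
■■■■■■■■■■  
            
            
            
            
            
            
            


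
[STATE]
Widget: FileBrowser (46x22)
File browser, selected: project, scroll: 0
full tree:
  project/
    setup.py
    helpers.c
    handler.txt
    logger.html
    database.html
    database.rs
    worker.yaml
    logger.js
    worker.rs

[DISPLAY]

> [-] project/                                
    setup.py                                  
    helpers.c                                 
    handler.txt                               
    logger.html                               
    database.html                             
    database.rs                               
    worker.yaml                               
    logger.js                                 
    worker.rs                                 
                                              
                                              
                                              
                                              
                                              
                                              
                                              
                                              
                                              
                                              
                                              
                                              


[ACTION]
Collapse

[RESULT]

> [+] project/                                
                                              
                                              
                                              
                                              
                                              
                                              
                                              
                                              
                                              
                                              
                                              
                                              
                                              
                                              
                                              
                                              
                                              
                                              
                                              
                                              
                                              


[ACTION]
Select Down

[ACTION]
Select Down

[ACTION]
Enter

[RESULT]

> [-] project/                                
    setup.py                                  
    helpers.c                                 
    handler.txt                               
    logger.html                               
    database.html                             
    database.rs                               
    worker.yaml                               
    logger.js                                 
    worker.rs                                 
                                              
                                              
                                              
                                              
                                              
                                              
                                              
                                              
                                              
                                              
                                              
                                              


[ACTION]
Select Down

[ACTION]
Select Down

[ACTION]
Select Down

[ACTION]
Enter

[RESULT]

  [-] project/                                
    setup.py                                  
    helpers.c                                 
  > handler.txt                               
    logger.html                               
    database.html                             
    database.rs                               
    worker.yaml                               
    logger.js                                 
    worker.rs                                 
                                              
                                              
                                              
                                              
                                              
                                              
                                              
                                              
                                              
                                              
                                              
                                              


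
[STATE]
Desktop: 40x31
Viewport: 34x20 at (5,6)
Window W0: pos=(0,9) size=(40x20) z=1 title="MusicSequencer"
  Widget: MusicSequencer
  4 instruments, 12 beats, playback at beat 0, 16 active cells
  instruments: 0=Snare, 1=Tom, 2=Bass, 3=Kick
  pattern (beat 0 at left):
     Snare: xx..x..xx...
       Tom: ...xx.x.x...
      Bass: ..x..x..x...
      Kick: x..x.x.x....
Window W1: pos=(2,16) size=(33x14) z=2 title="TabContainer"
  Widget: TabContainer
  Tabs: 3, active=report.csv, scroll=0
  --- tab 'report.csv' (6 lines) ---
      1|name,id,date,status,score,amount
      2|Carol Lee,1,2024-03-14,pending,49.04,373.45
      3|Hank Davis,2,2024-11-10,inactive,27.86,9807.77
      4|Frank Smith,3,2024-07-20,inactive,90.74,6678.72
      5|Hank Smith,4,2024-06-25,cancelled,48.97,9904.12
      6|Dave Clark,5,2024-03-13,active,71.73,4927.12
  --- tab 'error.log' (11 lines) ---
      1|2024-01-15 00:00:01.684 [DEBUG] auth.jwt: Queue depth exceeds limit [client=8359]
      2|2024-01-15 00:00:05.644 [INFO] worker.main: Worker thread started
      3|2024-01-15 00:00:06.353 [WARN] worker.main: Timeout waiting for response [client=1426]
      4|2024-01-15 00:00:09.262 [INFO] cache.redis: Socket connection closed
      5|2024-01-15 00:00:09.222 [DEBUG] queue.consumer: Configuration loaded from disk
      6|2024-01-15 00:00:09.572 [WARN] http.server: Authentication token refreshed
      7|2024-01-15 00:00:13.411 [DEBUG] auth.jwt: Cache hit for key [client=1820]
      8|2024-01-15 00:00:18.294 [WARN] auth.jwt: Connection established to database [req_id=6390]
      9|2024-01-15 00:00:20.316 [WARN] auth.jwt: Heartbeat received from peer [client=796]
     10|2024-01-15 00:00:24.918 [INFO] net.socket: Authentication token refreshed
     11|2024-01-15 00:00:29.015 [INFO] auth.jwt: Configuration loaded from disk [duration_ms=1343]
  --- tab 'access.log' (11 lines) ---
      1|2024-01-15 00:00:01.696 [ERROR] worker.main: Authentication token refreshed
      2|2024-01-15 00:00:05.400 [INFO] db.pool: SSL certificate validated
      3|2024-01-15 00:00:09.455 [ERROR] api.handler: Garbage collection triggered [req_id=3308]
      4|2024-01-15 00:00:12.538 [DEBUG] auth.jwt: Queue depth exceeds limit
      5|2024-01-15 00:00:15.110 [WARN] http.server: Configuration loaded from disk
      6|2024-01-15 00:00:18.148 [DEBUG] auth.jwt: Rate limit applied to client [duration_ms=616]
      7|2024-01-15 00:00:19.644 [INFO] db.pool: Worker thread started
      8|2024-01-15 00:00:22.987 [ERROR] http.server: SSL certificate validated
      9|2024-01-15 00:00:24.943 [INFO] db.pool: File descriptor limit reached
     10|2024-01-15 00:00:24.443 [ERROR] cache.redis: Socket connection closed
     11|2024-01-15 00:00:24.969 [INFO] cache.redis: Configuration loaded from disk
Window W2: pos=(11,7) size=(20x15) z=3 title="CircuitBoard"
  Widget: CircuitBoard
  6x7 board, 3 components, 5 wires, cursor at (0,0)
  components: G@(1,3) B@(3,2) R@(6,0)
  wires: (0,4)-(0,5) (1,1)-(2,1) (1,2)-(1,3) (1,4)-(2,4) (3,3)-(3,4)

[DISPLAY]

                                  
      ┏━━━━━━━━━━━━━━━━━━┓        
      ┃ CircuitBoard     ┃        
━━━━━━┠──────────────────┨━━━━━━━━
icSequ┃   0 1 2 3 4 5    ┃        
──────┃0  [.]            ┃────────
  ▼123┃                  ┃        
re██··┃1       ·   · ─ G ┃        
om···█┃        │         ┃        
ss··█·┃2       ·         ┃        
━━━━━━┃                  ┃━━━┓    
abCont┃3           B   · ┃   ┃    
──────┃                  ┃───┨    
eport.┃4                 ┃ces┃    
──────┃                  ┃───┃    
me,id,┗━━━━━━━━━━━━━━━━━━┛oun┃    
rol Lee,1,2024-03-14,pending,┃    
nk Davis,2,2024-11-10,inactiv┃    
ank Smith,3,2024-07-20,inacti┃    
nk Smith,4,2024-06-25,cancell┃    


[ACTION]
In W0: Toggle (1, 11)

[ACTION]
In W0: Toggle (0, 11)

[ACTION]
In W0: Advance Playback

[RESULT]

                                  
      ┏━━━━━━━━━━━━━━━━━━┓        
      ┃ CircuitBoard     ┃        
━━━━━━┠──────────────────┨━━━━━━━━
icSequ┃   0 1 2 3 4 5    ┃        
──────┃0  [.]            ┃────────
  0▼23┃                  ┃        
re██··┃1       ·   · ─ G ┃        
om···█┃        │         ┃        
ss··█·┃2       ·         ┃        
━━━━━━┃                  ┃━━━┓    
abCont┃3           B   · ┃   ┃    
──────┃                  ┃───┨    
eport.┃4                 ┃ces┃    
──────┃                  ┃───┃    
me,id,┗━━━━━━━━━━━━━━━━━━┛oun┃    
rol Lee,1,2024-03-14,pending,┃    
nk Davis,2,2024-11-10,inactiv┃    
ank Smith,3,2024-07-20,inacti┃    
nk Smith,4,2024-06-25,cancell┃    


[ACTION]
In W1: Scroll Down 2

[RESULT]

                                  
      ┏━━━━━━━━━━━━━━━━━━┓        
      ┃ CircuitBoard     ┃        
━━━━━━┠──────────────────┨━━━━━━━━
icSequ┃   0 1 2 3 4 5    ┃        
──────┃0  [.]            ┃────────
  0▼23┃                  ┃        
re██··┃1       ·   · ─ G ┃        
om···█┃        │         ┃        
ss··█·┃2       ·         ┃        
━━━━━━┃                  ┃━━━┓    
abCont┃3           B   · ┃   ┃    
──────┃                  ┃───┨    
eport.┃4                 ┃ces┃    
──────┃                  ┃───┃    
nk Dav┗━━━━━━━━━━━━━━━━━━┛tiv┃    
ank Smith,3,2024-07-20,inacti┃    
nk Smith,4,2024-06-25,cancell┃    
ve Clark,5,2024-03-13,active,┃    
                             ┃    


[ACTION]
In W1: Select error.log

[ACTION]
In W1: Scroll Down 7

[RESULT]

                                  
      ┏━━━━━━━━━━━━━━━━━━┓        
      ┃ CircuitBoard     ┃        
━━━━━━┠──────────────────┨━━━━━━━━
icSequ┃   0 1 2 3 4 5    ┃        
──────┃0  [.]            ┃────────
  0▼23┃                  ┃        
re██··┃1       ·   · ─ G ┃        
om···█┃        │         ┃        
ss··█·┃2       ·         ┃        
━━━━━━┃                  ┃━━━┓    
abCont┃3           B   · ┃   ┃    
──────┃                  ┃───┨    
eport.┃4                 ┃ces┃    
──────┃                  ┃───┃    
24-01-┗━━━━━━━━━━━━━━━━━━┛N] ┃    
24-01-15 00:00:20.316 [WARN] ┃    
24-01-15 00:00:24.918 [INFO] ┃    
24-01-15 00:00:29.015 [INFO] ┃    
                             ┃    


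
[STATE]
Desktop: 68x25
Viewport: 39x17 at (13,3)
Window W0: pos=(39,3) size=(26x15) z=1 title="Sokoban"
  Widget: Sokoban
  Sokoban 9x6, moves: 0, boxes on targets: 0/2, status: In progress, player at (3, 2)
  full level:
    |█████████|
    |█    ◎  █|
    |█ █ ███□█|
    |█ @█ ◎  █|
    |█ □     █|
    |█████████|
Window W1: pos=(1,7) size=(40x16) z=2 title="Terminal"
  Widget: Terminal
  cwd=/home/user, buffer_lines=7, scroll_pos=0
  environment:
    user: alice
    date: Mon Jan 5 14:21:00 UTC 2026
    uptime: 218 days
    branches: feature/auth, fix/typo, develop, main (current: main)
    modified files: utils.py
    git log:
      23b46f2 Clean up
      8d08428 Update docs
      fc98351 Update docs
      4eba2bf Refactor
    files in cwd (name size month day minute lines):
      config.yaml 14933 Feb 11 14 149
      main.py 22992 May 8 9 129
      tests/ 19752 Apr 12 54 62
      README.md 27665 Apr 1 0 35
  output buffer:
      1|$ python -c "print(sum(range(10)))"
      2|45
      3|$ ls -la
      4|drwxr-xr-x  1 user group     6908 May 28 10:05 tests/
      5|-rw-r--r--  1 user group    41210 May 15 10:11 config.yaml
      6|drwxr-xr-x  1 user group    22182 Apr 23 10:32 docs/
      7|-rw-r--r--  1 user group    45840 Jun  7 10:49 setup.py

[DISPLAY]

                          ┏━━━━━━━━━━━━
                          ┃ Sokoban    
                          ┠────────────
                          ┃█████████   
━━━━━━━━━━━━━━━━━━━━━━━━━━━┓    ◎  █   
                           ┃ █ ███□█   
───────────────────────────┨ @█ ◎  █   
 "print(sum(range(10)))"   ┃ □     █   
                           ┃████████   
                           ┃oves: 0  0/
 1 user group     6908 May ┃           
 1 user group    41210 May ┃           
 1 user group    22182 Apr ┃           
 1 user group    45840 Jun ┃           
                           ┃━━━━━━━━━━━
                           ┃           
                           ┃           


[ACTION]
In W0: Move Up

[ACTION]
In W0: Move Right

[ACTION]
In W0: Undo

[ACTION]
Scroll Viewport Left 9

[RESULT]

                                   ┏━━━
                                   ┃ So
                                   ┠───
                                   ┃███
━━━━━━━━━━━━━━━━━━━━━━━━━━━━━━━━━━━━┓  
erminal                             ┃ █
────────────────────────────────────┨ @
python -c "print(sum(range(10)))"   ┃ □
                                    ┃██
ls -la                              ┃ov
wxr-xr-x  1 user group     6908 May ┃  
w-r--r--  1 user group    41210 May ┃  
wxr-xr-x  1 user group    22182 Apr ┃  
w-r--r--  1 user group    45840 Jun ┃  
█                                   ┃━━
                                    ┃  
                                    ┃  


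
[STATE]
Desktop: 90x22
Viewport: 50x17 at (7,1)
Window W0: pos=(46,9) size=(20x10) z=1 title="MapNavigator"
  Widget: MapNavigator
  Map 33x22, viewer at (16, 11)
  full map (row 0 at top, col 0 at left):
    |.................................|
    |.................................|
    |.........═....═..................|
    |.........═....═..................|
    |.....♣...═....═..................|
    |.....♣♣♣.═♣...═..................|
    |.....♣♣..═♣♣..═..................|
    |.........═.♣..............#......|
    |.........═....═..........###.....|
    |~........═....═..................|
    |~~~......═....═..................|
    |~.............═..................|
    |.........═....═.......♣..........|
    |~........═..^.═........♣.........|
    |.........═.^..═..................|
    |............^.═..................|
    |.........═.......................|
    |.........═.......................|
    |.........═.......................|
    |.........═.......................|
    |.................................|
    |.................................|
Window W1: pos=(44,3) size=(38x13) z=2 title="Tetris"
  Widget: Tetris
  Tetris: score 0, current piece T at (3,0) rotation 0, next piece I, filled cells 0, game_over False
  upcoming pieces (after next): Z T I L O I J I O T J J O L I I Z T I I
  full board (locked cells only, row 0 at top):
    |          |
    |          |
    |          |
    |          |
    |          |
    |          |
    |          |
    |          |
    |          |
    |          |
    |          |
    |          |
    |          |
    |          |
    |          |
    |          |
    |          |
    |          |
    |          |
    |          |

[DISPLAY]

                                                  
                                                  
                                     ┏━━━━━━━━━━━━
                                     ┃ Tetris     
                                     ┠────────────
                                     ┃          │N
                                     ┃          │█
                                     ┃          │ 
                                     ┃          │ 
                                     ┃          │ 
                                     ┃          │ 
                                     ┃          │S
                                     ┃          │0
                                     ┃          │ 
                                     ┗━━━━━━━━━━━━
                                       ┃..═....═..
                                       ┃..═..^.═..


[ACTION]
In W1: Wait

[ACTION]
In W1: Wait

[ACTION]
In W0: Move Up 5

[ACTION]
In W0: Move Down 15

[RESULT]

                                                  
                                                  
                                     ┏━━━━━━━━━━━━
                                     ┃ Tetris     
                                     ┠────────────
                                     ┃          │N
                                     ┃          │█
                                     ┃          │ 
                                     ┃          │ 
                                     ┃          │ 
                                     ┃          │ 
                                     ┃          │S
                                     ┃          │0
                                     ┃          │ 
                                     ┗━━━━━━━━━━━━
                                       ┃          
                                       ┃          


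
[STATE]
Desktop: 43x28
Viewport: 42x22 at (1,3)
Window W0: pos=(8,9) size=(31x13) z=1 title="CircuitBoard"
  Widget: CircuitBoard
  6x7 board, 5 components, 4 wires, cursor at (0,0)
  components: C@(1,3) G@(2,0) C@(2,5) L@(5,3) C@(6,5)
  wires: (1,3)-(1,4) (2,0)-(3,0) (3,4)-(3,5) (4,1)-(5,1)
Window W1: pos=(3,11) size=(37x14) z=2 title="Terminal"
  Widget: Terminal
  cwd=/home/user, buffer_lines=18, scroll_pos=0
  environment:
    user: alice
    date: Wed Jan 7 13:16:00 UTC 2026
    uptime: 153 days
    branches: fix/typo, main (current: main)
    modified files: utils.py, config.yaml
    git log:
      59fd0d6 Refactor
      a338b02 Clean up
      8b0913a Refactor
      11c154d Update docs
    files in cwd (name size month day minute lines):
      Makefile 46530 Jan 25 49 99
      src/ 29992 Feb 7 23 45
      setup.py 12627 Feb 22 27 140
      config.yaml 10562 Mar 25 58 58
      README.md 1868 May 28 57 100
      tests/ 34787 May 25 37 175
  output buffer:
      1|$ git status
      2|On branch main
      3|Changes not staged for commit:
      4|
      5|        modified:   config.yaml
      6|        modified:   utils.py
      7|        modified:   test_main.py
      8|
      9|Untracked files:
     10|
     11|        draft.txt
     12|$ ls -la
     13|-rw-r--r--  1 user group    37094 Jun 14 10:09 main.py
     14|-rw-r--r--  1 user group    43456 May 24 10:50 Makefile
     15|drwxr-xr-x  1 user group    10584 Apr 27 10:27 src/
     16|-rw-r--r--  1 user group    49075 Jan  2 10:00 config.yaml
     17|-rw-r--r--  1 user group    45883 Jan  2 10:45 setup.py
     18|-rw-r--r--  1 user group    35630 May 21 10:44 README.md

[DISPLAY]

                                          
                                          
                                          
                                          
                                          
                                          
       ┏━━━━━━━━━━━━━━━━━━━━━━━━━━━━━┓    
       ┃ CircuitBoard                ┃    
  ┏━━━━━━━━━━━━━━━━━━━━━━━━━━━━━━━━━━━┓   
  ┃ Terminal                          ┃   
  ┠───────────────────────────────────┨   
  ┃$ git status                       ┃   
  ┃On branch main                     ┃   
  ┃Changes not staged for commit:     ┃   
  ┃                                   ┃   
  ┃        modified:   config.yaml    ┃   
  ┃        modified:   utils.py       ┃   
  ┃        modified:   test_main.py   ┃   
  ┃                                   ┃   
  ┃Untracked files:                   ┃   
  ┃                                   ┃   
  ┗━━━━━━━━━━━━━━━━━━━━━━━━━━━━━━━━━━━┛   


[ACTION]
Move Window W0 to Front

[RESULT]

                                          
                                          
                                          
                                          
                                          
                                          
       ┏━━━━━━━━━━━━━━━━━━━━━━━━━━━━━┓    
       ┃ CircuitBoard                ┃    
  ┏━━━━┠─────────────────────────────┨┓   
  ┃ Ter┃   0 1 2 3 4 5               ┃┃   
  ┠────┃0  [.]                       ┃┨   
  ┃$ gi┃                             ┃┃   
  ┃On b┃1               C ─ ·        ┃┃   
  ┃Chan┃                             ┃┃   
  ┃    ┃2   G                   C    ┃┃   
  ┃    ┃    │                        ┃┃   
  ┃    ┃3   ·               · ─ ·    ┃┃   
  ┃    ┃                             ┃┃   
  ┃    ┗━━━━━━━━━━━━━━━━━━━━━━━━━━━━━┛┃   
  ┃Untracked files:                   ┃   
  ┃                                   ┃   
  ┗━━━━━━━━━━━━━━━━━━━━━━━━━━━━━━━━━━━┛   


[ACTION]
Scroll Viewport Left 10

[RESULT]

                                          
                                          
                                          
                                          
                                          
                                          
        ┏━━━━━━━━━━━━━━━━━━━━━━━━━━━━━┓   
        ┃ CircuitBoard                ┃   
   ┏━━━━┠─────────────────────────────┨┓  
   ┃ Ter┃   0 1 2 3 4 5               ┃┃  
   ┠────┃0  [.]                       ┃┨  
   ┃$ gi┃                             ┃┃  
   ┃On b┃1               C ─ ·        ┃┃  
   ┃Chan┃                             ┃┃  
   ┃    ┃2   G                   C    ┃┃  
   ┃    ┃    │                        ┃┃  
   ┃    ┃3   ·               · ─ ·    ┃┃  
   ┃    ┃                             ┃┃  
   ┃    ┗━━━━━━━━━━━━━━━━━━━━━━━━━━━━━┛┃  
   ┃Untracked files:                   ┃  
   ┃                                   ┃  
   ┗━━━━━━━━━━━━━━━━━━━━━━━━━━━━━━━━━━━┛  


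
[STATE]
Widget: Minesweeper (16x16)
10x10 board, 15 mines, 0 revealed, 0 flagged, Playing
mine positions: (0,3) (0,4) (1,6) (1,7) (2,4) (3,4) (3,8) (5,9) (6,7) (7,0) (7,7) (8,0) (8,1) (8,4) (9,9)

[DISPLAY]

■■■■■■■■■■      
■■■■■■■■■■      
■■■■■■■■■■      
■■■■■■■■■■      
■■■■■■■■■■      
■■■■■■■■■■      
■■■■■■■■■■      
■■■■■■■■■■      
■■■■■■■■■■      
■■■■■■■■■■      
                
                
                
                
                
                


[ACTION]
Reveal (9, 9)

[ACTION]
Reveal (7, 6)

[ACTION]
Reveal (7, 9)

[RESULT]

■■■✹✹■■■■■      
■■■■■■✹✹■■      
■■■■✹■■■■■      
■■■■✹■■■✹■      
■■■■■■■■■■      
■■■■■■■■■✹      
■■■■■■■✹■■      
✹■■■■■■✹■■      
✹✹■■✹■■■■■      
■■■■■■■■■✹      
                
                
                
                
                
                


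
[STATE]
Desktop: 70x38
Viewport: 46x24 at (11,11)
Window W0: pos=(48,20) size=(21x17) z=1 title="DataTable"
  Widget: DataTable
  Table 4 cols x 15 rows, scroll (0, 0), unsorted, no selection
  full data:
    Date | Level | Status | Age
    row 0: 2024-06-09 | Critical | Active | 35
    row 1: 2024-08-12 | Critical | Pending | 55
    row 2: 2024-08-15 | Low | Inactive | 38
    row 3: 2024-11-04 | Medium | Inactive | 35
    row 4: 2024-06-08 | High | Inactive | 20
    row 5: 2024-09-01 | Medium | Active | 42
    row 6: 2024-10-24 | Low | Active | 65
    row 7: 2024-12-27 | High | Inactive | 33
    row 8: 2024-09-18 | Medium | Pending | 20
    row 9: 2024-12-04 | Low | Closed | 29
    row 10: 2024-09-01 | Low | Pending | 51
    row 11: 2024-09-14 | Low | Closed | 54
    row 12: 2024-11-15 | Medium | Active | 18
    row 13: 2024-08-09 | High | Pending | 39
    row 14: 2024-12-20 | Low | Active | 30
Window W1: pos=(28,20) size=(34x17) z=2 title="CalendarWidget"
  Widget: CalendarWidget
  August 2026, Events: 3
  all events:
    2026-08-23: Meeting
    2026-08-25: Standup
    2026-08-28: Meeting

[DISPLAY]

                                              
                                              
                                              
                                              
                                              
                                              
                                              
                                              
                                              
                 ┏━━━━━━━━━━━━━━━━━━━━━━━━━━━━
                 ┃ CalendarWidget             
                 ┠────────────────────────────
                 ┃          August 2026       
                 ┃Mo Tu We Th Fr Sa Su        
                 ┃                1  2        
                 ┃ 3  4  5  6  7  8  9        
                 ┃10 11 12 13 14 15 16        
                 ┃17 18 19 20 21 22 23*       
                 ┃24 25* 26 27 28* 29 30      
                 ┃31                          
                 ┃                            
                 ┃                            
                 ┃                            
                 ┃                            


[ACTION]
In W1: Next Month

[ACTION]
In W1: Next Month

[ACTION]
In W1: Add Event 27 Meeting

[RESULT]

                                              
                                              
                                              
                                              
                                              
                                              
                                              
                                              
                                              
                 ┏━━━━━━━━━━━━━━━━━━━━━━━━━━━━
                 ┃ CalendarWidget             
                 ┠────────────────────────────
                 ┃          October 2026      
                 ┃Mo Tu We Th Fr Sa Su        
                 ┃          1  2  3  4        
                 ┃ 5  6  7  8  9 10 11        
                 ┃12 13 14 15 16 17 18        
                 ┃19 20 21 22 23 24 25        
                 ┃26 27* 28 29 30 31          
                 ┃                            
                 ┃                            
                 ┃                            
                 ┃                            
                 ┃                            


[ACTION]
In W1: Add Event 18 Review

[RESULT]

                                              
                                              
                                              
                                              
                                              
                                              
                                              
                                              
                                              
                 ┏━━━━━━━━━━━━━━━━━━━━━━━━━━━━
                 ┃ CalendarWidget             
                 ┠────────────────────────────
                 ┃          October 2026      
                 ┃Mo Tu We Th Fr Sa Su        
                 ┃          1  2  3  4        
                 ┃ 5  6  7  8  9 10 11        
                 ┃12 13 14 15 16 17 18*       
                 ┃19 20 21 22 23 24 25        
                 ┃26 27* 28 29 30 31          
                 ┃                            
                 ┃                            
                 ┃                            
                 ┃                            
                 ┃                            


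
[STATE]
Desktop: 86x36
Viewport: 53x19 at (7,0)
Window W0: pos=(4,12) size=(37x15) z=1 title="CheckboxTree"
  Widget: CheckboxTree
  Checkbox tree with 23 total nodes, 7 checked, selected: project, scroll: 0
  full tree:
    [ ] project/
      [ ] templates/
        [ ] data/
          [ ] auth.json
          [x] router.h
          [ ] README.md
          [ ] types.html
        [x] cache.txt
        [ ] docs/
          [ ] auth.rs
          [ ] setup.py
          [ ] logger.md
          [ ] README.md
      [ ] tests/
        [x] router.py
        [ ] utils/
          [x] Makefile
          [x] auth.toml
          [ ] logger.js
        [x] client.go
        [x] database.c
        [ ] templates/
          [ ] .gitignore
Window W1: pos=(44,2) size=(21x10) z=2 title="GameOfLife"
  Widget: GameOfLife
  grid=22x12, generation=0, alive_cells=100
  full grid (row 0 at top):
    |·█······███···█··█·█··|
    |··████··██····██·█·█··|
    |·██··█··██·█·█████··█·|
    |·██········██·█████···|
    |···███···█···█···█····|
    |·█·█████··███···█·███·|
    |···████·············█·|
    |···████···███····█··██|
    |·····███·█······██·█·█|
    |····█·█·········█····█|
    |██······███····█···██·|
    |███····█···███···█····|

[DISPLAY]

                                                     
                                                     
                                     ┏━━━━━━━━━━━━━━━
                                     ┃ GameOfLife    
                                     ┠───────────────
                                     ┃Gen: 0         
                                     ┃██········██·██
                                     ┃··███···█···█··
                                     ┃█·█████··███···
                                     ┃··████·········
                                     ┃··████···███···
                                     ┗━━━━━━━━━━━━━━━
━━━━━━━━━━━━━━━━━━━━━━━━━━━━━━━━━┓                   
heckboxTree                      ┃                   
─────────────────────────────────┨                   
-] project/                      ┃                   
 [-] templates/                  ┃                   
   [-] data/                     ┃                   
     [ ] auth.json               ┃                   


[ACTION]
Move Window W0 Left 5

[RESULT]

                                                     
                                                     
                                     ┏━━━━━━━━━━━━━━━
                                     ┃ GameOfLife    
                                     ┠───────────────
                                     ┃Gen: 0         
                                     ┃██········██·██
                                     ┃··███···█···█··
                                     ┃█·█████··███···
                                     ┃··████·········
                                     ┃··████···███···
                                     ┗━━━━━━━━━━━━━━━
━━━━━━━━━━━━━━━━━━━━━━━━━━━━━┓                       
boxTree                      ┃                       
─────────────────────────────┨                       
roject/                      ┃                       
 templates/                  ┃                       
-] data/                     ┃                       
 [ ] auth.json               ┃                       


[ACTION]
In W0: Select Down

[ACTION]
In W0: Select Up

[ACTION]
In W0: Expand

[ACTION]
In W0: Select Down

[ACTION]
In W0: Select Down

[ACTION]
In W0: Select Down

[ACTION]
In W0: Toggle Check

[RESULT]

                                                     
                                                     
                                     ┏━━━━━━━━━━━━━━━
                                     ┃ GameOfLife    
                                     ┠───────────────
                                     ┃Gen: 0         
                                     ┃██········██·██
                                     ┃··███···█···█··
                                     ┃█·█████··███···
                                     ┃··████·········
                                     ┃··████···███···
                                     ┗━━━━━━━━━━━━━━━
━━━━━━━━━━━━━━━━━━━━━━━━━━━━━┓                       
boxTree                      ┃                       
─────────────────────────────┨                       
roject/                      ┃                       
 templates/                  ┃                       
-] data/                     ┃                       
 [x] auth.json               ┃                       
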